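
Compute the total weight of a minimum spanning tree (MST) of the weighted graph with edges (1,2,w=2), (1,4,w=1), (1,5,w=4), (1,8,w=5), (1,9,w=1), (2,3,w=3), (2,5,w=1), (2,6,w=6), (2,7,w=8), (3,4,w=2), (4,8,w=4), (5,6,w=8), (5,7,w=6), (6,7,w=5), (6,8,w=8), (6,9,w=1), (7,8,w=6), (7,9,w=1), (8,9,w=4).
13 (MST edges: (1,2,w=2), (1,4,w=1), (1,9,w=1), (2,5,w=1), (3,4,w=2), (4,8,w=4), (6,9,w=1), (7,9,w=1); sum of weights 2 + 1 + 1 + 1 + 2 + 4 + 1 + 1 = 13)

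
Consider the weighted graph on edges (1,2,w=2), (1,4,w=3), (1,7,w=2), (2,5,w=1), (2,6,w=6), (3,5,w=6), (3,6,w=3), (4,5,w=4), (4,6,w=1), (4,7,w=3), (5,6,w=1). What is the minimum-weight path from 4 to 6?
1 (path: 4 -> 6; weights 1 = 1)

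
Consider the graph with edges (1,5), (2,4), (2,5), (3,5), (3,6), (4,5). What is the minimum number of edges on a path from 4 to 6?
3 (path: 4 -> 5 -> 3 -> 6, 3 edges)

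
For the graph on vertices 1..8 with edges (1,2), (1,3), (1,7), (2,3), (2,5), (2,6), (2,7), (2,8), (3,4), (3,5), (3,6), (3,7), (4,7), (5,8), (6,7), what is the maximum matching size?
4 (matching: (1,2), (3,4), (5,8), (6,7); upper bound floor(n/2) = floor(8/2) = 4)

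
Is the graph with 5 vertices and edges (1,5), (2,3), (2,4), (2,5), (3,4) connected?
Yes (BFS from 1 visits [1, 5, 2, 3, 4] — all 5 vertices reached)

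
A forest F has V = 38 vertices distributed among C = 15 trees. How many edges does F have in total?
23 (Each of the 15 component trees on V_i vertices has V_i - 1 edges; summing gives V - C = 38 - 15 = 23)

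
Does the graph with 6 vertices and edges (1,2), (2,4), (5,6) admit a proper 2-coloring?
Yes. Partition: {1, 3, 4, 5}, {2, 6}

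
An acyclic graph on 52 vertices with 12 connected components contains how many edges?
40 (Each of the 12 component trees on V_i vertices has V_i - 1 edges; summing gives V - C = 52 - 12 = 40)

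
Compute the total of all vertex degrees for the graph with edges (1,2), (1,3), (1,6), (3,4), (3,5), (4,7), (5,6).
14 (handshake: sum of degrees = 2|E| = 2 x 7 = 14)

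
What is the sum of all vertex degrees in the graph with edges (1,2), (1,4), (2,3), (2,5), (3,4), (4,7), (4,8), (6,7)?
16 (handshake: sum of degrees = 2|E| = 2 x 8 = 16)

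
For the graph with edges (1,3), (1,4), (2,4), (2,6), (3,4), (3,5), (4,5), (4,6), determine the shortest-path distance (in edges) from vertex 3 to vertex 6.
2 (path: 3 -> 4 -> 6, 2 edges)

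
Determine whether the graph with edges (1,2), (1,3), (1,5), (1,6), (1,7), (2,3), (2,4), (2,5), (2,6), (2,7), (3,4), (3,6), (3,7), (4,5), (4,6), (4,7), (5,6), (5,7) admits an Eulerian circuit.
No (6 vertices have odd degree: {1, 3, 4, 5, 6, 7}; Eulerian circuit requires 0)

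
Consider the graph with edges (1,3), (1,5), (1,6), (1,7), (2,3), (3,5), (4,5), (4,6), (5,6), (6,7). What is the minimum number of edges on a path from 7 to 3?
2 (path: 7 -> 1 -> 3, 2 edges)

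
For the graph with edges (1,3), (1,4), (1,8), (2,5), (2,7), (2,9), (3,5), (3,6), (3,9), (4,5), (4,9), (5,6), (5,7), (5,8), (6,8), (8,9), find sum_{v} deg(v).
32 (handshake: sum of degrees = 2|E| = 2 x 16 = 32)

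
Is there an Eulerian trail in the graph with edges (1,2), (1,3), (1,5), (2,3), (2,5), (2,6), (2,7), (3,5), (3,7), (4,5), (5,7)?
No (6 vertices have odd degree: {1, 2, 4, 5, 6, 7}; Eulerian path requires 0 or 2)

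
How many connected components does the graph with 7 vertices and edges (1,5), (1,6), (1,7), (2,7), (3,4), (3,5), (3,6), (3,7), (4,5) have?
1 (components: {1, 2, 3, 4, 5, 6, 7})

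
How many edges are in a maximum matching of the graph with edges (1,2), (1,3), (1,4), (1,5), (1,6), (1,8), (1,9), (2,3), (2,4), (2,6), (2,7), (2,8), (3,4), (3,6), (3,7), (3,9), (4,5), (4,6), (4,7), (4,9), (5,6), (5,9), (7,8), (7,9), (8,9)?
4 (matching: (1,9), (2,8), (4,7), (5,6); upper bound floor(n/2) = floor(9/2) = 4)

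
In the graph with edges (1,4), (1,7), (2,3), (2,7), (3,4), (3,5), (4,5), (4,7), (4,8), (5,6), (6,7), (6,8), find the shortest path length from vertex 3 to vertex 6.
2 (path: 3 -> 5 -> 6, 2 edges)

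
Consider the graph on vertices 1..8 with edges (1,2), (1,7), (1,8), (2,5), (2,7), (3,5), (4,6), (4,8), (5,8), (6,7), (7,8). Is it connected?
Yes (BFS from 1 visits [1, 2, 7, 8, 5, 6, 4, 3] — all 8 vertices reached)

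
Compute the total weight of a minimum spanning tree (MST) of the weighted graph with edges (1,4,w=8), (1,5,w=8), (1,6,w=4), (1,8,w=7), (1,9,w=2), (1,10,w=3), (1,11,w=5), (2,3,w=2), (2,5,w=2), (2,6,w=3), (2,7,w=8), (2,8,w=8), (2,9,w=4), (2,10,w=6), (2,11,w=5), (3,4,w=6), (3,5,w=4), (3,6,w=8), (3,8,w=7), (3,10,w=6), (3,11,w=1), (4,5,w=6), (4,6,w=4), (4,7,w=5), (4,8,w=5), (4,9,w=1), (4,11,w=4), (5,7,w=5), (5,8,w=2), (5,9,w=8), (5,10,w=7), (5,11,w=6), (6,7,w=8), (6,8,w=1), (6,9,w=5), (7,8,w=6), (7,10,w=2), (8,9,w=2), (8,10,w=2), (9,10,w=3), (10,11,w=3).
17 (MST edges: (1,9,w=2), (2,3,w=2), (2,5,w=2), (3,11,w=1), (4,9,w=1), (5,8,w=2), (6,8,w=1), (7,10,w=2), (8,9,w=2), (8,10,w=2); sum of weights 2 + 2 + 2 + 1 + 1 + 2 + 1 + 2 + 2 + 2 = 17)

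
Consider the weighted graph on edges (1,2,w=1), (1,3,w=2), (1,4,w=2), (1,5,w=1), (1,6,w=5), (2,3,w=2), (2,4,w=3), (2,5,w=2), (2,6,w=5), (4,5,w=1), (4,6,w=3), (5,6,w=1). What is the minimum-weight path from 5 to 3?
3 (path: 5 -> 1 -> 3; weights 1 + 2 = 3)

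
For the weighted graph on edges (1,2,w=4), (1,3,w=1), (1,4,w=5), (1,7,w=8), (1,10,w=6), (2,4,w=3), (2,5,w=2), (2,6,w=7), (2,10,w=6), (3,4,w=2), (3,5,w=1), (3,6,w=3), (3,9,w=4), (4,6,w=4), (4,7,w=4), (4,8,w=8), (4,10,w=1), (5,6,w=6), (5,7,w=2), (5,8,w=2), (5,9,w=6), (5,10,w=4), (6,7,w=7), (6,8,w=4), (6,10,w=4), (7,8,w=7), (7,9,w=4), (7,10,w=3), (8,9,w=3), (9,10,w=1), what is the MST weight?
15 (MST edges: (1,3,w=1), (2,5,w=2), (3,4,w=2), (3,5,w=1), (3,6,w=3), (4,10,w=1), (5,7,w=2), (5,8,w=2), (9,10,w=1); sum of weights 1 + 2 + 2 + 1 + 3 + 1 + 2 + 2 + 1 = 15)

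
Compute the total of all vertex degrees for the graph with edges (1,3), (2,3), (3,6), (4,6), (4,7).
10 (handshake: sum of degrees = 2|E| = 2 x 5 = 10)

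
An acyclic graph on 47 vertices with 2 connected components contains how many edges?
45 (Each of the 2 component trees on V_i vertices has V_i - 1 edges; summing gives V - C = 47 - 2 = 45)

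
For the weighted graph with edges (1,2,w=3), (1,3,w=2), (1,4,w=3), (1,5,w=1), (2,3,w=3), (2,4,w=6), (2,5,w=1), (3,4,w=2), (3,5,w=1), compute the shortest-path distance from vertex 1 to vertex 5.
1 (path: 1 -> 5; weights 1 = 1)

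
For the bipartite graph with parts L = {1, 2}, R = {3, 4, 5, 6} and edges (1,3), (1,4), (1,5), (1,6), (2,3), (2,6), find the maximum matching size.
2 (matching: (1,5), (2,6); upper bound min(|L|,|R|) = min(2,4) = 2)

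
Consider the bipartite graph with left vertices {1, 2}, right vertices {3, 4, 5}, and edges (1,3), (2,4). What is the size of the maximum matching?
2 (matching: (1,3), (2,4); upper bound min(|L|,|R|) = min(2,3) = 2)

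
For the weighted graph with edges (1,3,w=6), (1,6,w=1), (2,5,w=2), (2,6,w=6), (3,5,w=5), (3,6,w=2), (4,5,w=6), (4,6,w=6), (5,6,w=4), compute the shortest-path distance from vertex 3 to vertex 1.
3 (path: 3 -> 6 -> 1; weights 2 + 1 = 3)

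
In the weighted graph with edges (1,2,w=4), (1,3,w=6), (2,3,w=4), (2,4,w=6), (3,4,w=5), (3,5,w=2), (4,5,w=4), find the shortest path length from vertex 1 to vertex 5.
8 (path: 1 -> 3 -> 5; weights 6 + 2 = 8)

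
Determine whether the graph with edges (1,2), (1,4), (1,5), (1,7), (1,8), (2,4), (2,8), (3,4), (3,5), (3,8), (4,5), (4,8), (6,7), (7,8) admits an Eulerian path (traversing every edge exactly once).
No (8 vertices have odd degree: {1, 2, 3, 4, 5, 6, 7, 8}; Eulerian path requires 0 or 2)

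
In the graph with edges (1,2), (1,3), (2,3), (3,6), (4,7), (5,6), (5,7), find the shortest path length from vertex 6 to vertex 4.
3 (path: 6 -> 5 -> 7 -> 4, 3 edges)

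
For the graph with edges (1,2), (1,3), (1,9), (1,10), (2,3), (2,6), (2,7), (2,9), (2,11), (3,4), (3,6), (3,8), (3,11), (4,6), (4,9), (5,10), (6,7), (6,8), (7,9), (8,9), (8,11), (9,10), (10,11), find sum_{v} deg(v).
46 (handshake: sum of degrees = 2|E| = 2 x 23 = 46)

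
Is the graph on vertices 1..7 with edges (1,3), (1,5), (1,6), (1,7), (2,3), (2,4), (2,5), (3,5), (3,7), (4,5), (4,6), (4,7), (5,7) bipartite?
No (odd cycle of length 3: 3 -> 1 -> 5 -> 3)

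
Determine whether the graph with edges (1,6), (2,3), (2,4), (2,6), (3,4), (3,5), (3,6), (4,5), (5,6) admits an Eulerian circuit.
No (4 vertices have odd degree: {1, 2, 4, 5}; Eulerian circuit requires 0)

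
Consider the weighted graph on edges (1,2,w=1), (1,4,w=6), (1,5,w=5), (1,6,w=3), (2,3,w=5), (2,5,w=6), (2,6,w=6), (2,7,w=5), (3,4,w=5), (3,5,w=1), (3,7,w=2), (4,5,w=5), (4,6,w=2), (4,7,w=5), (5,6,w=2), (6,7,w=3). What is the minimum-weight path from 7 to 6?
3 (path: 7 -> 6; weights 3 = 3)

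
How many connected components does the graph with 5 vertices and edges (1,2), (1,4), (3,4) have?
2 (components: {1, 2, 3, 4}, {5})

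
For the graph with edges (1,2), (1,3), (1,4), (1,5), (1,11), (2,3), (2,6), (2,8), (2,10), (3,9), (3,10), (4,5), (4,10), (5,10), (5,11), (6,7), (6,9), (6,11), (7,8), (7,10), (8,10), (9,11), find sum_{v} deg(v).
44 (handshake: sum of degrees = 2|E| = 2 x 22 = 44)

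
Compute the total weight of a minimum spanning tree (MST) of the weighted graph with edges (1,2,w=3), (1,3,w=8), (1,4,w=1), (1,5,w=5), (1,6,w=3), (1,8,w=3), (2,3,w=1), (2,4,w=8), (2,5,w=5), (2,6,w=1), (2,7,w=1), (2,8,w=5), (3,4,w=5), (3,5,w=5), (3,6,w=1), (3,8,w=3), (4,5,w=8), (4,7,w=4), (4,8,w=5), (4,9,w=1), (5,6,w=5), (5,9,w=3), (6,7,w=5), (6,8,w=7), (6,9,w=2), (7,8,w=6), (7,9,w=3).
13 (MST edges: (1,4,w=1), (1,8,w=3), (2,3,w=1), (2,6,w=1), (2,7,w=1), (4,9,w=1), (5,9,w=3), (6,9,w=2); sum of weights 1 + 3 + 1 + 1 + 1 + 1 + 3 + 2 = 13)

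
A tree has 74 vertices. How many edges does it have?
73 (A tree on V vertices has V - 1 edges, so 74 - 1 = 73)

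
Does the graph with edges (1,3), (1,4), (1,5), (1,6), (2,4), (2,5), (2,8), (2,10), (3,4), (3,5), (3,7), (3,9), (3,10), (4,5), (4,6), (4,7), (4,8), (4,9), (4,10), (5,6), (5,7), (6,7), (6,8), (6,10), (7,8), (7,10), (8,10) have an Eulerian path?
Yes (the graph is connected and exactly 2 vertices have odd degree: {4, 8}; any Eulerian path must start and end at those)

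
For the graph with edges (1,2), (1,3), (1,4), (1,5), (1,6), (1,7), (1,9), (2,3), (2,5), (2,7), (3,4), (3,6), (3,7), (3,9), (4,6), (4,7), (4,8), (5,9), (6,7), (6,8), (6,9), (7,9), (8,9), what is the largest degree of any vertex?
7 (attained at vertex 1)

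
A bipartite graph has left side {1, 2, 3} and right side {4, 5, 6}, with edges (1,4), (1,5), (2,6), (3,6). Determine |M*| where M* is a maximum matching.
2 (matching: (1,5), (2,6); upper bound min(|L|,|R|) = min(3,3) = 3)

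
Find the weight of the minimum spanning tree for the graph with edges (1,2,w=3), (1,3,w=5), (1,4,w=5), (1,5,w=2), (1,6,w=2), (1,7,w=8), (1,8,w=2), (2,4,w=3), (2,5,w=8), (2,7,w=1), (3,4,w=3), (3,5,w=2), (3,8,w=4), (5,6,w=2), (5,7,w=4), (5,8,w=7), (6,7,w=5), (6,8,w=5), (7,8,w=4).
15 (MST edges: (1,2,w=3), (1,5,w=2), (1,6,w=2), (1,8,w=2), (2,4,w=3), (2,7,w=1), (3,5,w=2); sum of weights 3 + 2 + 2 + 2 + 3 + 1 + 2 = 15)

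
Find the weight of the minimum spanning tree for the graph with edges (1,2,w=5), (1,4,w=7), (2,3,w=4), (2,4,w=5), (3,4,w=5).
14 (MST edges: (1,2,w=5), (2,3,w=4), (2,4,w=5); sum of weights 5 + 4 + 5 = 14)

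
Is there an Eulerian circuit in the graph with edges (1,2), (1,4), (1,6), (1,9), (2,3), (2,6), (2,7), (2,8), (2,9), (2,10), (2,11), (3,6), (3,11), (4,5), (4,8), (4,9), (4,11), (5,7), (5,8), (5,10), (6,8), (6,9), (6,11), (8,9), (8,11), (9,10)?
No (4 vertices have odd degree: {3, 4, 10, 11}; Eulerian circuit requires 0)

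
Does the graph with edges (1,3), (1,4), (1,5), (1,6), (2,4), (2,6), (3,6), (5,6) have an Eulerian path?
Yes — and in fact it has an Eulerian circuit (the graph is connected and all 6 vertices have even degree)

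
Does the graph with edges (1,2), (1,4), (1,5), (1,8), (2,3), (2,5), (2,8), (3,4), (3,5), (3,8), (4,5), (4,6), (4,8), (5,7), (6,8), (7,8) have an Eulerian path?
Yes (the graph is connected and exactly 2 vertices have odd degree: {4, 5}; any Eulerian path must start and end at those)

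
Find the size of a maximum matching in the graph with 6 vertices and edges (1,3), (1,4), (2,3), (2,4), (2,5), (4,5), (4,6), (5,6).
3 (matching: (1,3), (2,5), (4,6); upper bound floor(n/2) = floor(6/2) = 3)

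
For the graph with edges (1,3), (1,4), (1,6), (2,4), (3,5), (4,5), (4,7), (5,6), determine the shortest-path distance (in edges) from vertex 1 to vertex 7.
2 (path: 1 -> 4 -> 7, 2 edges)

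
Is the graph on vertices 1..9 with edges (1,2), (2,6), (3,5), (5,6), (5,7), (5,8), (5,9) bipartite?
Yes. Partition: {1, 3, 4, 6, 7, 8, 9}, {2, 5}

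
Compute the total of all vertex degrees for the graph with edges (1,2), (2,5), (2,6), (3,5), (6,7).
10 (handshake: sum of degrees = 2|E| = 2 x 5 = 10)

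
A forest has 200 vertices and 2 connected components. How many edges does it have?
198 (Each of the 2 component trees on V_i vertices has V_i - 1 edges; summing gives V - C = 200 - 2 = 198)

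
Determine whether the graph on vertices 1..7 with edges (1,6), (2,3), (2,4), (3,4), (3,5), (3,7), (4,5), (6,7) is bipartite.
No (odd cycle of length 3: 5 -> 3 -> 4 -> 5)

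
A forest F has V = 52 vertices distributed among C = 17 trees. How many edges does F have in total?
35 (Each of the 17 component trees on V_i vertices has V_i - 1 edges; summing gives V - C = 52 - 17 = 35)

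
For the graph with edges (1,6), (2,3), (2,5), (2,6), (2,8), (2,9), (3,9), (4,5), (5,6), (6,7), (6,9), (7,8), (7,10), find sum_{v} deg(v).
26 (handshake: sum of degrees = 2|E| = 2 x 13 = 26)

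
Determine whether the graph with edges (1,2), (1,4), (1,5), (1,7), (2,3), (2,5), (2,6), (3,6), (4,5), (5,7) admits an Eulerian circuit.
Yes (the graph is connected and all 7 vertices have even degree)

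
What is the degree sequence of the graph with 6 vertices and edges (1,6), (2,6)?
[2, 1, 1, 0, 0, 0] (degrees: deg(1)=1, deg(2)=1, deg(3)=0, deg(4)=0, deg(5)=0, deg(6)=2)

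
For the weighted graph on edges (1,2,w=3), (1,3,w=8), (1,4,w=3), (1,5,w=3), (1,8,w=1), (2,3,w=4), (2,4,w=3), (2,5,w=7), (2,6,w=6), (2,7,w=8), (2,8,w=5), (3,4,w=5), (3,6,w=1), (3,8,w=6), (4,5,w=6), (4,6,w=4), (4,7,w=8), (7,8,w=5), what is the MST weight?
20 (MST edges: (1,2,w=3), (1,4,w=3), (1,5,w=3), (1,8,w=1), (2,3,w=4), (3,6,w=1), (7,8,w=5); sum of weights 3 + 3 + 3 + 1 + 4 + 1 + 5 = 20)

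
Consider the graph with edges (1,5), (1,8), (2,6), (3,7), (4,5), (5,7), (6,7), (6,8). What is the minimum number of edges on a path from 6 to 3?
2 (path: 6 -> 7 -> 3, 2 edges)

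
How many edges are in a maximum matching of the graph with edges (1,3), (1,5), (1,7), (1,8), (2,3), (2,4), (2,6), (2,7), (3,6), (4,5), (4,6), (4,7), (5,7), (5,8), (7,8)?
4 (matching: (1,5), (2,3), (4,6), (7,8); upper bound floor(n/2) = floor(8/2) = 4)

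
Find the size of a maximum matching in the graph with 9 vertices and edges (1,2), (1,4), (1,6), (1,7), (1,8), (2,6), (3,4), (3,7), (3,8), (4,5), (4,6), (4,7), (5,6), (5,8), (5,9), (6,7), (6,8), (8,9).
4 (matching: (1,7), (2,6), (4,5), (8,9); upper bound floor(n/2) = floor(9/2) = 4)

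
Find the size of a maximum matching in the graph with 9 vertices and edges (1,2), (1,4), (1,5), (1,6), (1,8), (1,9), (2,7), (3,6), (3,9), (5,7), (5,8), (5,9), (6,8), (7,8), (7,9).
4 (matching: (1,9), (2,7), (3,6), (5,8); upper bound floor(n/2) = floor(9/2) = 4)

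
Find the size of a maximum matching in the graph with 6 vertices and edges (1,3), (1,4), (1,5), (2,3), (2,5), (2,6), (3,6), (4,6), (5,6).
3 (matching: (1,4), (2,3), (5,6); upper bound floor(n/2) = floor(6/2) = 3)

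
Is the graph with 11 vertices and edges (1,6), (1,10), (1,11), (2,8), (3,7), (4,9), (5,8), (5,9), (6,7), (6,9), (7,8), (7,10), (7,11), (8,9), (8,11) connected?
Yes (BFS from 1 visits [1, 6, 10, 11, 7, 9, 8, 3, 4, 5, 2] — all 11 vertices reached)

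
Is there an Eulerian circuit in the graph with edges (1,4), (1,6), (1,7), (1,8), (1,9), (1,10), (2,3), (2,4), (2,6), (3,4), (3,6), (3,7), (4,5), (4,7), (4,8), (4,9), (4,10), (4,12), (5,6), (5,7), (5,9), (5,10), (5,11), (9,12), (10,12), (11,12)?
No (2 vertices have odd degree: {2, 4}; Eulerian circuit requires 0)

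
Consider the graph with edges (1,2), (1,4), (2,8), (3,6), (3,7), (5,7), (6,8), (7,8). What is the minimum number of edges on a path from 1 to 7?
3 (path: 1 -> 2 -> 8 -> 7, 3 edges)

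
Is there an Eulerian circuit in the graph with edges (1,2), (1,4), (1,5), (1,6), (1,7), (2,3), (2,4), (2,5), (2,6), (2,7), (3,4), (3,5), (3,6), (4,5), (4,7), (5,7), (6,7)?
No (4 vertices have odd degree: {1, 4, 5, 7}; Eulerian circuit requires 0)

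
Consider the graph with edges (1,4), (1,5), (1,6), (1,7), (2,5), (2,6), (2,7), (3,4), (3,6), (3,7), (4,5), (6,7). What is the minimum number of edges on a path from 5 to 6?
2 (path: 5 -> 1 -> 6, 2 edges)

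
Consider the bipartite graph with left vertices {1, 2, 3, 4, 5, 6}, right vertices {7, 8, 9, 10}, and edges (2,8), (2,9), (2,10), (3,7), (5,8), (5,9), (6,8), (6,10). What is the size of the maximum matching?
4 (matching: (2,10), (3,7), (5,9), (6,8); upper bound min(|L|,|R|) = min(6,4) = 4)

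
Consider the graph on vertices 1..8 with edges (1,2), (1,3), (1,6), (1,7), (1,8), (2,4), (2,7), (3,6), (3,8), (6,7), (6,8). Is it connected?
No, it has 2 components: {1, 2, 3, 4, 6, 7, 8}, {5}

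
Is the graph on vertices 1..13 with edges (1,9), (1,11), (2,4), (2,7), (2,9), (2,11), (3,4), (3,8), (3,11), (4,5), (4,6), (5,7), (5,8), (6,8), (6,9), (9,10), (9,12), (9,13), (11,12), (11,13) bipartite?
Yes. Partition: {1, 2, 3, 5, 6, 10, 12, 13}, {4, 7, 8, 9, 11}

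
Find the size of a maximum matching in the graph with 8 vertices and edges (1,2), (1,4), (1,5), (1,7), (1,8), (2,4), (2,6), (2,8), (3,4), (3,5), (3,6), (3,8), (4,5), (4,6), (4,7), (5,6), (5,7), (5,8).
4 (matching: (1,5), (2,8), (3,6), (4,7); upper bound floor(n/2) = floor(8/2) = 4)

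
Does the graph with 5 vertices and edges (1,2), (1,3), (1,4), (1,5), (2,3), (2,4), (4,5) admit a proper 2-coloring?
No (odd cycle of length 3: 4 -> 1 -> 2 -> 4)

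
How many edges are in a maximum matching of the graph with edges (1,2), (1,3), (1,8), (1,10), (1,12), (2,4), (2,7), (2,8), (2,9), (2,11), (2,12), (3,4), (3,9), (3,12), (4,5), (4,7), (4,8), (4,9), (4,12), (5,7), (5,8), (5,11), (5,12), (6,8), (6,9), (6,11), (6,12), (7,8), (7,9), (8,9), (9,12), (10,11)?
6 (matching: (1,10), (2,12), (3,9), (4,8), (5,7), (6,11); upper bound floor(n/2) = floor(12/2) = 6)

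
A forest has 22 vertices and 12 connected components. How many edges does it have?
10 (Each of the 12 component trees on V_i vertices has V_i - 1 edges; summing gives V - C = 22 - 12 = 10)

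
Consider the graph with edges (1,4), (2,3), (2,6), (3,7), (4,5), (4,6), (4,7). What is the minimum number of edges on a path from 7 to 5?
2 (path: 7 -> 4 -> 5, 2 edges)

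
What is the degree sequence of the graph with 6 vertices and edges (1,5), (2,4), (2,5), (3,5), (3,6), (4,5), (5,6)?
[5, 2, 2, 2, 2, 1] (degrees: deg(1)=1, deg(2)=2, deg(3)=2, deg(4)=2, deg(5)=5, deg(6)=2)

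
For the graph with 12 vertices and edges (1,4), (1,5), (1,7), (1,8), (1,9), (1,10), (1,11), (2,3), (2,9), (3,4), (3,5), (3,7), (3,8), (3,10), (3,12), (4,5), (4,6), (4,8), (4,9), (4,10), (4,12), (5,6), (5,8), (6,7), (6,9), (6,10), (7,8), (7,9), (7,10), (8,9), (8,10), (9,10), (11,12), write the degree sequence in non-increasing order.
[8, 7, 7, 7, 7, 7, 6, 5, 5, 3, 2, 2] (degrees: deg(1)=7, deg(2)=2, deg(3)=7, deg(4)=8, deg(5)=5, deg(6)=5, deg(7)=6, deg(8)=7, deg(9)=7, deg(10)=7, deg(11)=2, deg(12)=3)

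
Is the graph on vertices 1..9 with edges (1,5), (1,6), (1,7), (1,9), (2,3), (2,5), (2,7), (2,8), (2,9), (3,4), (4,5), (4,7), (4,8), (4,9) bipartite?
Yes. Partition: {1, 2, 4}, {3, 5, 6, 7, 8, 9}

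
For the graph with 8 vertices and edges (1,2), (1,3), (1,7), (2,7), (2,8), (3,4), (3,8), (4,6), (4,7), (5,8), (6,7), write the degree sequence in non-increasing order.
[4, 3, 3, 3, 3, 3, 2, 1] (degrees: deg(1)=3, deg(2)=3, deg(3)=3, deg(4)=3, deg(5)=1, deg(6)=2, deg(7)=4, deg(8)=3)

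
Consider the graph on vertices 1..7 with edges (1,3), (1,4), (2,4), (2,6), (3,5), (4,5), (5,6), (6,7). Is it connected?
Yes (BFS from 1 visits [1, 3, 4, 5, 2, 6, 7] — all 7 vertices reached)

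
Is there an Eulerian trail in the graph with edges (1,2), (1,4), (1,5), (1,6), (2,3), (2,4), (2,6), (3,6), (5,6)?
Yes — and in fact it has an Eulerian circuit (the graph is connected and all 6 vertices have even degree)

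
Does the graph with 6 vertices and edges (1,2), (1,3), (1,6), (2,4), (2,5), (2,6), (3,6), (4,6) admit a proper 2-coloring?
No (odd cycle of length 3: 2 -> 1 -> 6 -> 2)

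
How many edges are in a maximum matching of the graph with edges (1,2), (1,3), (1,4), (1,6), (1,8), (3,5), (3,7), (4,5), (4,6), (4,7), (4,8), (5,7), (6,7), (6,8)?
4 (matching: (1,2), (3,7), (4,5), (6,8); upper bound floor(n/2) = floor(8/2) = 4)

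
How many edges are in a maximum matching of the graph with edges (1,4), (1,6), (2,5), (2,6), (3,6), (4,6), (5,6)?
3 (matching: (1,4), (2,5), (3,6); upper bound floor(n/2) = floor(6/2) = 3)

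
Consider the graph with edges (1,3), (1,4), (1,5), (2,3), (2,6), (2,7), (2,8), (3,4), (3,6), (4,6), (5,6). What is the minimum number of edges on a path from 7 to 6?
2 (path: 7 -> 2 -> 6, 2 edges)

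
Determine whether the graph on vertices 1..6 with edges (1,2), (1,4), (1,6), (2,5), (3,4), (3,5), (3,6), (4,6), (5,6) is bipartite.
No (odd cycle of length 3: 4 -> 1 -> 6 -> 4)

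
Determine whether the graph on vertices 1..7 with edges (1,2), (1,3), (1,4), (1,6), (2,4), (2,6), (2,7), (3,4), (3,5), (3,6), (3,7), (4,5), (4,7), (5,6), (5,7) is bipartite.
No (odd cycle of length 3: 2 -> 1 -> 6 -> 2)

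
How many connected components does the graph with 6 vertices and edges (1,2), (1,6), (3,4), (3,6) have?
2 (components: {1, 2, 3, 4, 6}, {5})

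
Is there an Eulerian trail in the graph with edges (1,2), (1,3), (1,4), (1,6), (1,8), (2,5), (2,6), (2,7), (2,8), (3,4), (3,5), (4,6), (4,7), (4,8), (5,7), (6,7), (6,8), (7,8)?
No (8 vertices have odd degree: {1, 2, 3, 4, 5, 6, 7, 8}; Eulerian path requires 0 or 2)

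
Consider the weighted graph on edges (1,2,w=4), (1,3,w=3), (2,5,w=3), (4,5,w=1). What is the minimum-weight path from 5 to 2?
3 (path: 5 -> 2; weights 3 = 3)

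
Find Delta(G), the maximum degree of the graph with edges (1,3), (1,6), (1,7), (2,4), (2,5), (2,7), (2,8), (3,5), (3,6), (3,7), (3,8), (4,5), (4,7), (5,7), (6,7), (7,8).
7 (attained at vertex 7)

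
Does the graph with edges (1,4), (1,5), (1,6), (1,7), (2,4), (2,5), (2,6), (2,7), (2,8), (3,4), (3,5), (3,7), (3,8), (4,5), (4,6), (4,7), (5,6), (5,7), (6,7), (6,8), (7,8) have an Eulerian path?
Yes (the graph is connected and exactly 2 vertices have odd degree: {2, 7}; any Eulerian path must start and end at those)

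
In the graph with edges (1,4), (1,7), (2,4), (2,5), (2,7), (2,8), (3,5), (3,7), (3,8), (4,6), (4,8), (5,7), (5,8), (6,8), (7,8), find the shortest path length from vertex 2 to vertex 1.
2 (path: 2 -> 7 -> 1, 2 edges)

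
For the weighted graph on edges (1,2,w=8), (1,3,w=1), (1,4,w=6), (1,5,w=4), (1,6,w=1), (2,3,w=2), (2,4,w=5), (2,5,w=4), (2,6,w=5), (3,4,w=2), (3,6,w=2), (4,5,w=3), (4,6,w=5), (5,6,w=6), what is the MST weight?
9 (MST edges: (1,3,w=1), (1,6,w=1), (2,3,w=2), (3,4,w=2), (4,5,w=3); sum of weights 1 + 1 + 2 + 2 + 3 = 9)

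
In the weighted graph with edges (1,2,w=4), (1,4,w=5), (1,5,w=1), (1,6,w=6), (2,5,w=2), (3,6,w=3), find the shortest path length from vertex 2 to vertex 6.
9 (path: 2 -> 5 -> 1 -> 6; weights 2 + 1 + 6 = 9)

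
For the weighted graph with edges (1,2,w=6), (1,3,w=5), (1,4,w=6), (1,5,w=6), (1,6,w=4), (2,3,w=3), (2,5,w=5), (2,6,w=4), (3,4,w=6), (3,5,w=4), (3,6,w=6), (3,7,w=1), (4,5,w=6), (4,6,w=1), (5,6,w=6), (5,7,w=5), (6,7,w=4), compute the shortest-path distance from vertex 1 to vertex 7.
6 (path: 1 -> 3 -> 7; weights 5 + 1 = 6)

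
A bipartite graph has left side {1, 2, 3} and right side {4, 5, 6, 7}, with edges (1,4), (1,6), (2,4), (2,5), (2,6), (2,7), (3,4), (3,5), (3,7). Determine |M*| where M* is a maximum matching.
3 (matching: (1,6), (2,7), (3,5); upper bound min(|L|,|R|) = min(3,4) = 3)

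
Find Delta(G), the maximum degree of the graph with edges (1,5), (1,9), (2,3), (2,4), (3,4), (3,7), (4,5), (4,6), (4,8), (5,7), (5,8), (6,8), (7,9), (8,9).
5 (attained at vertex 4)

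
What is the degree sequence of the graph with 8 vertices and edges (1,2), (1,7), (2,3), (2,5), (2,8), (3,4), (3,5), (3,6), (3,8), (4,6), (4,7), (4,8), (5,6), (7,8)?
[5, 4, 4, 4, 3, 3, 3, 2] (degrees: deg(1)=2, deg(2)=4, deg(3)=5, deg(4)=4, deg(5)=3, deg(6)=3, deg(7)=3, deg(8)=4)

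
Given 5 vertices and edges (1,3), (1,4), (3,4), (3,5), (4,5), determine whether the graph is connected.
No, it has 2 components: {1, 3, 4, 5}, {2}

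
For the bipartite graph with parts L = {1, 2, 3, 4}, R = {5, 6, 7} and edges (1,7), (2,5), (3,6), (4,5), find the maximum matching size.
3 (matching: (1,7), (2,5), (3,6); upper bound min(|L|,|R|) = min(4,3) = 3)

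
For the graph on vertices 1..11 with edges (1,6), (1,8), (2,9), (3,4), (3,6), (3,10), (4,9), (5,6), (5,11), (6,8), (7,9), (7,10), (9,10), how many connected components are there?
1 (components: {1, 2, 3, 4, 5, 6, 7, 8, 9, 10, 11})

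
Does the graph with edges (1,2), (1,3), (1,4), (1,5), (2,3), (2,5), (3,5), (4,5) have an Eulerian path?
Yes (the graph is connected and exactly 2 vertices have odd degree: {2, 3}; any Eulerian path must start and end at those)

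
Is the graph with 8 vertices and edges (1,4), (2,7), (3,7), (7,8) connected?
No, it has 4 components: {1, 4}, {2, 3, 7, 8}, {5}, {6}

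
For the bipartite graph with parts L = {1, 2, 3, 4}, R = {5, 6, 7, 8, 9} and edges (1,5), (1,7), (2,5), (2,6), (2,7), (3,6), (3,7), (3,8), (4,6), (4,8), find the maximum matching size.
4 (matching: (1,7), (2,5), (3,8), (4,6); upper bound min(|L|,|R|) = min(4,5) = 4)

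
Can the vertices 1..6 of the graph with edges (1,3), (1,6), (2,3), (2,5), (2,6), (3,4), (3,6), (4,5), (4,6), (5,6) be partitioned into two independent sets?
No (odd cycle of length 3: 6 -> 1 -> 3 -> 6)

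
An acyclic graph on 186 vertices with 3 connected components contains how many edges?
183 (Each of the 3 component trees on V_i vertices has V_i - 1 edges; summing gives V - C = 186 - 3 = 183)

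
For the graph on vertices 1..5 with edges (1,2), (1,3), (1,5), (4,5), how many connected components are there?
1 (components: {1, 2, 3, 4, 5})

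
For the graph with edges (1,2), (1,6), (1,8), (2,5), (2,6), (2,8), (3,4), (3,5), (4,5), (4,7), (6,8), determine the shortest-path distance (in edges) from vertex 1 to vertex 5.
2 (path: 1 -> 2 -> 5, 2 edges)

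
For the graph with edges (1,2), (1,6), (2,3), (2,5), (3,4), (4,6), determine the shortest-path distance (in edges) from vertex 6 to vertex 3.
2 (path: 6 -> 4 -> 3, 2 edges)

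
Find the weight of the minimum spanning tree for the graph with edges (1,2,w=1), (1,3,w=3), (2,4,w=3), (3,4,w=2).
6 (MST edges: (1,2,w=1), (1,3,w=3), (3,4,w=2); sum of weights 1 + 3 + 2 = 6)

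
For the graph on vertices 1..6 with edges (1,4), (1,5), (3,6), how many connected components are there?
3 (components: {1, 4, 5}, {2}, {3, 6})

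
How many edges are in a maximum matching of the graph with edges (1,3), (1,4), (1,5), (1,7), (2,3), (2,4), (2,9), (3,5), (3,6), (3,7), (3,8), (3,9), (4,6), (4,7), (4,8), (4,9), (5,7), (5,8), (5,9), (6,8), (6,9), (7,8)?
4 (matching: (1,4), (3,6), (5,9), (7,8); upper bound floor(n/2) = floor(9/2) = 4)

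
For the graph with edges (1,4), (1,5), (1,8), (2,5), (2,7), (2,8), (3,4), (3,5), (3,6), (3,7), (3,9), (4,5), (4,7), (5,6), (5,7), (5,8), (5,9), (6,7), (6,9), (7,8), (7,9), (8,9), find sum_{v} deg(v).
44 (handshake: sum of degrees = 2|E| = 2 x 22 = 44)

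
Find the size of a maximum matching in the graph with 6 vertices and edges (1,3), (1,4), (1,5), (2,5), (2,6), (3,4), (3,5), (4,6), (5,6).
3 (matching: (1,4), (2,6), (3,5); upper bound floor(n/2) = floor(6/2) = 3)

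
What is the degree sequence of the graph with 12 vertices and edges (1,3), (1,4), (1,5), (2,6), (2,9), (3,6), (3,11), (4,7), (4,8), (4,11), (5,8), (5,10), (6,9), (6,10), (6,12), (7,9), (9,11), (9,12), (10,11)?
[5, 5, 4, 4, 3, 3, 3, 3, 2, 2, 2, 2] (degrees: deg(1)=3, deg(2)=2, deg(3)=3, deg(4)=4, deg(5)=3, deg(6)=5, deg(7)=2, deg(8)=2, deg(9)=5, deg(10)=3, deg(11)=4, deg(12)=2)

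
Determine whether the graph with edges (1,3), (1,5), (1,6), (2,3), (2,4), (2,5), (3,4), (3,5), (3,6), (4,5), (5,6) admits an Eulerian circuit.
No (6 vertices have odd degree: {1, 2, 3, 4, 5, 6}; Eulerian circuit requires 0)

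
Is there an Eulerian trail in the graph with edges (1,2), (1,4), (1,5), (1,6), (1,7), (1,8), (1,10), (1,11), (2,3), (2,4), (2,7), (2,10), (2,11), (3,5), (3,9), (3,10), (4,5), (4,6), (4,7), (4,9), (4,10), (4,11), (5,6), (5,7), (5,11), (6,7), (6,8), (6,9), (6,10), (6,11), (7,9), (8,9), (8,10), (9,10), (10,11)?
Yes — and in fact it has an Eulerian circuit (the graph is connected and all 11 vertices have even degree)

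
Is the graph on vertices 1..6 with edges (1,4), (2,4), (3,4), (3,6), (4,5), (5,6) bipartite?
Yes. Partition: {1, 2, 3, 5}, {4, 6}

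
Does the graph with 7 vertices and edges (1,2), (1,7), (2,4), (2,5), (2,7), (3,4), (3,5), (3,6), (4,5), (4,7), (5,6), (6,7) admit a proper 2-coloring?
No (odd cycle of length 3: 2 -> 1 -> 7 -> 2)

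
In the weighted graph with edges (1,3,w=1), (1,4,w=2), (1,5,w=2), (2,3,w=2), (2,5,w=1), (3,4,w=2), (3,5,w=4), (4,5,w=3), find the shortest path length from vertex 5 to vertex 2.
1 (path: 5 -> 2; weights 1 = 1)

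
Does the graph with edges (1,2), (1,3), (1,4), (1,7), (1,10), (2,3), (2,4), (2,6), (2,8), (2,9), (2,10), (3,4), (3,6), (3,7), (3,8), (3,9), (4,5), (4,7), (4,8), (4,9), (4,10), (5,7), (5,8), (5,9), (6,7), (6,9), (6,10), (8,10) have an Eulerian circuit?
No (8 vertices have odd degree: {1, 2, 3, 6, 7, 8, 9, 10}; Eulerian circuit requires 0)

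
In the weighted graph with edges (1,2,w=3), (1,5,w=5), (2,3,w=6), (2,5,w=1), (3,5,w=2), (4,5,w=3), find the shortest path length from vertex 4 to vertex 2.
4 (path: 4 -> 5 -> 2; weights 3 + 1 = 4)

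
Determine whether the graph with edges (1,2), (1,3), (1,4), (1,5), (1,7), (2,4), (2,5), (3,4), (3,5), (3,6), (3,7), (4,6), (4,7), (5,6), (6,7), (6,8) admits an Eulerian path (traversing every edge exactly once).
No (6 vertices have odd degree: {1, 2, 3, 4, 6, 8}; Eulerian path requires 0 or 2)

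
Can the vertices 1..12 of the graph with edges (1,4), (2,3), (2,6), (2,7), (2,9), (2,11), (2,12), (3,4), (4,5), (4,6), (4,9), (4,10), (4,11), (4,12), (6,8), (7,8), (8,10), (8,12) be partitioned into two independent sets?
Yes. Partition: {1, 3, 5, 6, 7, 9, 10, 11, 12}, {2, 4, 8}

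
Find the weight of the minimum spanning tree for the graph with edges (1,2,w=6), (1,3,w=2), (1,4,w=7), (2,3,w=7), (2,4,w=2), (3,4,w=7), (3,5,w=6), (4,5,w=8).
16 (MST edges: (1,2,w=6), (1,3,w=2), (2,4,w=2), (3,5,w=6); sum of weights 6 + 2 + 2 + 6 = 16)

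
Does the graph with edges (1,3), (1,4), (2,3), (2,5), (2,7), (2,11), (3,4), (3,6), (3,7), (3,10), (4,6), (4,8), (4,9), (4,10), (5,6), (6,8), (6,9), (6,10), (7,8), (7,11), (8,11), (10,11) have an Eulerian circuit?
Yes (the graph is connected and all 11 vertices have even degree)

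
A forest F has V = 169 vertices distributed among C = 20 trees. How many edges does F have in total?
149 (Each of the 20 component trees on V_i vertices has V_i - 1 edges; summing gives V - C = 169 - 20 = 149)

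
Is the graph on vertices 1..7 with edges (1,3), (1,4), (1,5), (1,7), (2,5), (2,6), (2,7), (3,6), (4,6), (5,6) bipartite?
No (odd cycle of length 5: 6 -> 4 -> 1 -> 7 -> 2 -> 6)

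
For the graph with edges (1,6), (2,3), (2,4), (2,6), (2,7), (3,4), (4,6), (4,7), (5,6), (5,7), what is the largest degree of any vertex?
4 (attained at vertices 2, 4, 6)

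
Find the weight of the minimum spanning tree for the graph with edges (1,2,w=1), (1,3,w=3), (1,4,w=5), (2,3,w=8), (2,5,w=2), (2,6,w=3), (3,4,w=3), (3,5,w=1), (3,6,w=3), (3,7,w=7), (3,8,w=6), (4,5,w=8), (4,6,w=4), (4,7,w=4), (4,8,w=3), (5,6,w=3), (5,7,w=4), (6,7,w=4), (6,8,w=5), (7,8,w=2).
15 (MST edges: (1,2,w=1), (2,5,w=2), (2,6,w=3), (3,4,w=3), (3,5,w=1), (4,8,w=3), (7,8,w=2); sum of weights 1 + 2 + 3 + 3 + 1 + 3 + 2 = 15)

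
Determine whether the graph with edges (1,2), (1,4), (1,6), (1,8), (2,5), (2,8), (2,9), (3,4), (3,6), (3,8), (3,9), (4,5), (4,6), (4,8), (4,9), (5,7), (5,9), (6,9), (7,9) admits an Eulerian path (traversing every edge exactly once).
Yes — and in fact it has an Eulerian circuit (the graph is connected and all 9 vertices have even degree)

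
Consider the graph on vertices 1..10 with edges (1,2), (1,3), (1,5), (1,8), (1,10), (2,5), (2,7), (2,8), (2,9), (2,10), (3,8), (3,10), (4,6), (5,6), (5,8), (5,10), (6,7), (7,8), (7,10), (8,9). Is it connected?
Yes (BFS from 1 visits [1, 2, 3, 5, 8, 10, 7, 9, 6, 4] — all 10 vertices reached)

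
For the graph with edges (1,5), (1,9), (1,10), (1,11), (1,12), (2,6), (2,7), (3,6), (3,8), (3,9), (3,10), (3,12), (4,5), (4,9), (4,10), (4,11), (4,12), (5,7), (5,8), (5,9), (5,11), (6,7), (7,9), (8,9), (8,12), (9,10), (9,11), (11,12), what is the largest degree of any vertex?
8 (attained at vertex 9)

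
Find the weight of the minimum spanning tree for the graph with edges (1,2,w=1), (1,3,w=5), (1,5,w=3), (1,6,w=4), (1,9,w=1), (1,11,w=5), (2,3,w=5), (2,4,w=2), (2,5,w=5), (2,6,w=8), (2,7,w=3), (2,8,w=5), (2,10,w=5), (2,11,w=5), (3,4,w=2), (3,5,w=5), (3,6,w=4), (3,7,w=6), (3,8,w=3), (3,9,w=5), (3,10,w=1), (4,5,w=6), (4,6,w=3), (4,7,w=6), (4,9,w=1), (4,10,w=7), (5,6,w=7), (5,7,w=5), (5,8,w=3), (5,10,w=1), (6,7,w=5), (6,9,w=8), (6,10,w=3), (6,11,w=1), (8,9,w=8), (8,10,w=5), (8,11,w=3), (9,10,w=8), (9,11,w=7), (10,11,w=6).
17 (MST edges: (1,2,w=1), (1,9,w=1), (2,7,w=3), (3,4,w=2), (3,8,w=3), (3,10,w=1), (4,6,w=3), (4,9,w=1), (5,10,w=1), (6,11,w=1); sum of weights 1 + 1 + 3 + 2 + 3 + 1 + 3 + 1 + 1 + 1 = 17)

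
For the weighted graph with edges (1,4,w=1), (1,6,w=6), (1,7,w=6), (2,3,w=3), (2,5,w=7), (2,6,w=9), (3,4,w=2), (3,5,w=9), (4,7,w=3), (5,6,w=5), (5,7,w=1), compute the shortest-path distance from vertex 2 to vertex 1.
6 (path: 2 -> 3 -> 4 -> 1; weights 3 + 2 + 1 = 6)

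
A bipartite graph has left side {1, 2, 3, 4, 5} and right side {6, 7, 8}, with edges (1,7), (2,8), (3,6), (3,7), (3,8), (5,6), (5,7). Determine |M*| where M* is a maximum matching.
3 (matching: (1,7), (2,8), (3,6); upper bound min(|L|,|R|) = min(5,3) = 3)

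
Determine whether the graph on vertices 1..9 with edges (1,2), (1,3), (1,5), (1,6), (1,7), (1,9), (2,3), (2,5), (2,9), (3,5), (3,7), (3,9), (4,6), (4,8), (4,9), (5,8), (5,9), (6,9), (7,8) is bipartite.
No (odd cycle of length 3: 9 -> 1 -> 5 -> 9)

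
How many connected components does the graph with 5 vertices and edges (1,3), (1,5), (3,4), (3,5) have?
2 (components: {1, 3, 4, 5}, {2})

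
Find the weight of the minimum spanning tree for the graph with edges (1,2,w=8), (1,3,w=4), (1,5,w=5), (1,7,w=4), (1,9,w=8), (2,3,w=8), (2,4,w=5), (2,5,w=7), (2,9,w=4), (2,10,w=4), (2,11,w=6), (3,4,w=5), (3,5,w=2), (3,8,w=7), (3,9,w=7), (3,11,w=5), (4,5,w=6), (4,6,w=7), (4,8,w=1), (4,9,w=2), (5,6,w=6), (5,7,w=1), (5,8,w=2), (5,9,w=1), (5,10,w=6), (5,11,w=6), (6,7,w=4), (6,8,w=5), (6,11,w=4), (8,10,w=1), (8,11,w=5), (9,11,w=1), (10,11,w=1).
20 (MST edges: (1,7,w=4), (2,10,w=4), (3,5,w=2), (4,8,w=1), (5,7,w=1), (5,9,w=1), (6,11,w=4), (8,10,w=1), (9,11,w=1), (10,11,w=1); sum of weights 4 + 4 + 2 + 1 + 1 + 1 + 4 + 1 + 1 + 1 = 20)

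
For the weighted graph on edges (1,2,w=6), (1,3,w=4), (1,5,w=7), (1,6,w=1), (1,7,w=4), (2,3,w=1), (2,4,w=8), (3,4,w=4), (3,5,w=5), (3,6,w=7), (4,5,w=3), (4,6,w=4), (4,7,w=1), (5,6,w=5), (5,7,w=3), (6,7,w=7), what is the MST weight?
14 (MST edges: (1,3,w=4), (1,6,w=1), (1,7,w=4), (2,3,w=1), (4,5,w=3), (4,7,w=1); sum of weights 4 + 1 + 4 + 1 + 3 + 1 = 14)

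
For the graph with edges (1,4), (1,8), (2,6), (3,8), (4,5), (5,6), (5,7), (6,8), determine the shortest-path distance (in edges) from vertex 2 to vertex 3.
3 (path: 2 -> 6 -> 8 -> 3, 3 edges)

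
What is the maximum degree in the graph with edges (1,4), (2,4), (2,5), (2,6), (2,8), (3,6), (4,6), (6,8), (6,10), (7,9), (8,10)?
5 (attained at vertex 6)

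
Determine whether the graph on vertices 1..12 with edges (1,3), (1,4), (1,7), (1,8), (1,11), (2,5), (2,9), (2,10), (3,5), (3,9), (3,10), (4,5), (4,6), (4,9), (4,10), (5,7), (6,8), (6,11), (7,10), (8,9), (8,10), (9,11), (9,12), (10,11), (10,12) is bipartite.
Yes. Partition: {1, 5, 6, 9, 10}, {2, 3, 4, 7, 8, 11, 12}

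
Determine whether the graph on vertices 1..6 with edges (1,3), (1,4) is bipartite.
Yes. Partition: {1, 2, 5, 6}, {3, 4}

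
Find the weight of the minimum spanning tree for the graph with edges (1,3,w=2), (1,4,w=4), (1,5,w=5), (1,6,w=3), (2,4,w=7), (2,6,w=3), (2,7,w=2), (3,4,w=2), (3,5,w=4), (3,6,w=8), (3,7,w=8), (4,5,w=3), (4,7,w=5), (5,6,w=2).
14 (MST edges: (1,3,w=2), (1,6,w=3), (2,6,w=3), (2,7,w=2), (3,4,w=2), (5,6,w=2); sum of weights 2 + 3 + 3 + 2 + 2 + 2 = 14)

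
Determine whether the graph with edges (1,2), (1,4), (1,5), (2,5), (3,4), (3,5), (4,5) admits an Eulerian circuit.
No (2 vertices have odd degree: {1, 4}; Eulerian circuit requires 0)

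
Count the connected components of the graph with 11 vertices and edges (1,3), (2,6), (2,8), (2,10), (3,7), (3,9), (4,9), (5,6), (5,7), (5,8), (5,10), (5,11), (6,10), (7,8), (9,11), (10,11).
1 (components: {1, 2, 3, 4, 5, 6, 7, 8, 9, 10, 11})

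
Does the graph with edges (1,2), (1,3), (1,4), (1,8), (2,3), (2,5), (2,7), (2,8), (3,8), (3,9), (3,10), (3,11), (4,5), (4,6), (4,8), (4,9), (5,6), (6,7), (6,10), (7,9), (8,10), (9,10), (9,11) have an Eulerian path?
No (6 vertices have odd degree: {2, 4, 5, 7, 8, 9}; Eulerian path requires 0 or 2)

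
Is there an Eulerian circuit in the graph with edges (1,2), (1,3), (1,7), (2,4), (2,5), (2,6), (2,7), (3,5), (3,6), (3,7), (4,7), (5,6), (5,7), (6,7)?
No (2 vertices have odd degree: {1, 2}; Eulerian circuit requires 0)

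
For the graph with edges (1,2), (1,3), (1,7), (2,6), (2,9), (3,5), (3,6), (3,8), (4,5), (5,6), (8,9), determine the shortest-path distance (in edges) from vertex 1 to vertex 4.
3 (path: 1 -> 3 -> 5 -> 4, 3 edges)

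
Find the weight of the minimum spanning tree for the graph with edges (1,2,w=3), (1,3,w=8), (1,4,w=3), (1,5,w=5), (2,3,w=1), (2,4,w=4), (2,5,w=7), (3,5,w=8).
12 (MST edges: (1,2,w=3), (1,4,w=3), (1,5,w=5), (2,3,w=1); sum of weights 3 + 3 + 5 + 1 = 12)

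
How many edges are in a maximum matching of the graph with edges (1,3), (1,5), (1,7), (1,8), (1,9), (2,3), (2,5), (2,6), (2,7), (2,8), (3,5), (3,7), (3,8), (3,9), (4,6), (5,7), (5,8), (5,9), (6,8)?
4 (matching: (2,7), (3,8), (4,6), (5,9); upper bound floor(n/2) = floor(9/2) = 4)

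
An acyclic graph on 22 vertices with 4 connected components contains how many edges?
18 (Each of the 4 component trees on V_i vertices has V_i - 1 edges; summing gives V - C = 22 - 4 = 18)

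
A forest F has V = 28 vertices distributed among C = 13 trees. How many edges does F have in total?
15 (Each of the 13 component trees on V_i vertices has V_i - 1 edges; summing gives V - C = 28 - 13 = 15)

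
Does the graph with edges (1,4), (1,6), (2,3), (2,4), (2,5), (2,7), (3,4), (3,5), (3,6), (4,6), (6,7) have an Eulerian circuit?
Yes (the graph is connected and all 7 vertices have even degree)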